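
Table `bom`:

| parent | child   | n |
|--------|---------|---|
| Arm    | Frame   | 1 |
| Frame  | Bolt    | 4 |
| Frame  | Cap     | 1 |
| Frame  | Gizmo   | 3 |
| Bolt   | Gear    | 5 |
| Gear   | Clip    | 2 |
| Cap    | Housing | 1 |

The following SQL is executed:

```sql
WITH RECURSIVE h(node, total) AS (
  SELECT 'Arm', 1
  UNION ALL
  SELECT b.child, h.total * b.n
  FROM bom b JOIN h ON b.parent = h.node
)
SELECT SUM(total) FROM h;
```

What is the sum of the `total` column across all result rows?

Base: (Arm, total=1).
Iteration 1: components of {Arm} -> Frame = 1*1 = 1.
Iteration 2: components of {Frame} -> Bolt = 1*4 = 4, Cap = 1*1 = 1, Gizmo = 1*3 = 3.
Iteration 3: components of {Bolt,Cap,Gizmo} -> Gear = 4*5 = 20, Housing = 1*1 = 1.
Iteration 4: components of {Gear,Housing} -> Clip = 20*2 = 40.
Iteration 5: no further components; recursion stops.
SUM(total) = 1 + 1 + 4 + 1 + 3 + 20 + 1 + 40 = 71.

71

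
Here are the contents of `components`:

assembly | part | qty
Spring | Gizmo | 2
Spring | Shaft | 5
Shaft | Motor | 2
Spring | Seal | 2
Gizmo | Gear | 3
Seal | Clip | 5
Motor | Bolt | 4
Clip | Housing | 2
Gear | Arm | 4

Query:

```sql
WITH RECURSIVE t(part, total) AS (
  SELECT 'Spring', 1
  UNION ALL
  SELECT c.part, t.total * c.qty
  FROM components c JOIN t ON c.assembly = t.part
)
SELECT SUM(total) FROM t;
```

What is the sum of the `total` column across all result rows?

Base: (Spring, total=1).
Iteration 1: components of {Spring} -> Gizmo = 1*2 = 2, Seal = 1*2 = 2, Shaft = 1*5 = 5.
Iteration 2: components of {Gizmo,Seal,Shaft} -> Clip = 2*5 = 10, Gear = 2*3 = 6, Motor = 5*2 = 10.
Iteration 3: components of {Clip,Gear,Motor} -> Arm = 6*4 = 24, Bolt = 10*4 = 40, Housing = 10*2 = 20.
Iteration 4: no further components; recursion stops.
SUM(total) = 1 + 2 + 5 + 2 + 6 + 10 + 10 + 24 + 40 + 20 = 120.

120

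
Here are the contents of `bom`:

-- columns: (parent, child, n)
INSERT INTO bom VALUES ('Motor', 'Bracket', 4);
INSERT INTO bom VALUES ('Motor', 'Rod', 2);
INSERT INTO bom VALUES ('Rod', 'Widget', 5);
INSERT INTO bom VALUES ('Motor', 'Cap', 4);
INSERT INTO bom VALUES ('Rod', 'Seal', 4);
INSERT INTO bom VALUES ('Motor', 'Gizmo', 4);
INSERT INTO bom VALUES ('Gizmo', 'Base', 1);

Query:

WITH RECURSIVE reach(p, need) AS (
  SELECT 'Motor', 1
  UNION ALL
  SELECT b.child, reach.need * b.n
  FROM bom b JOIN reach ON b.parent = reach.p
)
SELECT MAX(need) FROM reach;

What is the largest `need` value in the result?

10

Base: (Motor, need=1).
Iteration 1: components of {Motor} -> Bracket = 1*4 = 4, Cap = 1*4 = 4, Gizmo = 1*4 = 4, Rod = 1*2 = 2.
Iteration 2: components of {Bracket,Cap,Gizmo,Rod} -> Base = 4*1 = 4, Seal = 2*4 = 8, Widget = 2*5 = 10.
Iteration 3: no further components; recursion stops.
need values: 1, 4, 2, 4, 4, 10, 8, 4; the maximum is 10.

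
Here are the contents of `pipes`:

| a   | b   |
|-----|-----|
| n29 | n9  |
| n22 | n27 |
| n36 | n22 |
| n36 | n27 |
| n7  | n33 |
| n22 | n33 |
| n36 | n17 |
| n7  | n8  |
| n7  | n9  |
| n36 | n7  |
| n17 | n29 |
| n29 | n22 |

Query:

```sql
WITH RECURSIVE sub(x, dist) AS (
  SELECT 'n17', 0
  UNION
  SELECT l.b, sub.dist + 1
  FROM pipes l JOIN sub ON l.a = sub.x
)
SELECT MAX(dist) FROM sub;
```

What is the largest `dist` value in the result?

3

Base: (n17, dist=0).
Iteration 1: edges from {n17} -> (n29, dist=1).
Iteration 2: edges from {n29} -> (n22, dist=2), (n9, dist=2).
Iteration 3: edges from {n22,n9} -> (n27, dist=3), (n33, dist=3).
Iteration 4: no outgoing edges from {n27,n33}; recursion stops.
dist values: 0, 1, 2, 2, 3, 3; the maximum is 3.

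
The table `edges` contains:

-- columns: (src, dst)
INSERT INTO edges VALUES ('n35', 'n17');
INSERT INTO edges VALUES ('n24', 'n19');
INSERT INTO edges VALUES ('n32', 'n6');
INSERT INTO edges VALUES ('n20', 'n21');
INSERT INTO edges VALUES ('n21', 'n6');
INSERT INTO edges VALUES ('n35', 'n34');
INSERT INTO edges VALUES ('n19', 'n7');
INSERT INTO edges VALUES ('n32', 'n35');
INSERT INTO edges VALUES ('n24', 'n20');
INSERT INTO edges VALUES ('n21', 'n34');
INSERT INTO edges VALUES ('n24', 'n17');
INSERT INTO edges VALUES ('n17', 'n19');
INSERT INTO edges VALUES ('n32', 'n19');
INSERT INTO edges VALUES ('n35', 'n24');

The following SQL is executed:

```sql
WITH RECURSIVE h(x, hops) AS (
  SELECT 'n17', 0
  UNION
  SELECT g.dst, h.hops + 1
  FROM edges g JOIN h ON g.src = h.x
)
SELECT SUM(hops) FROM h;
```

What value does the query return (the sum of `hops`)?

3

Base: (n17, hops=0).
Iteration 1: edges from {n17} -> (n19, hops=1).
Iteration 2: edges from {n19} -> (n7, hops=2).
Iteration 3: no outgoing edges from {n7}; recursion stops.
SUM(hops) = 0 + 1 + 2 = 3.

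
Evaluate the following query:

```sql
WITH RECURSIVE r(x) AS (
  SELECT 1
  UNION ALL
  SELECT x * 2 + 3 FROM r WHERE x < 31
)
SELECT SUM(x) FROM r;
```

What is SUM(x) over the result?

Base: x=1.
Iteration 1: 1 < 31 holds -> x = 1 * 2 + 3 = 5.
Iteration 2: 5 < 31 holds -> x = 5 * 2 + 3 = 13.
Iteration 3: 13 < 31 holds -> x = 13 * 2 + 3 = 29.
Iteration 4: 29 < 31 holds -> x = 29 * 2 + 3 = 61.
Iteration 5: 61 < 31 fails; recursion stops.
SUM(x) = 1 + 5 + 13 + 29 + 61 = 109.

109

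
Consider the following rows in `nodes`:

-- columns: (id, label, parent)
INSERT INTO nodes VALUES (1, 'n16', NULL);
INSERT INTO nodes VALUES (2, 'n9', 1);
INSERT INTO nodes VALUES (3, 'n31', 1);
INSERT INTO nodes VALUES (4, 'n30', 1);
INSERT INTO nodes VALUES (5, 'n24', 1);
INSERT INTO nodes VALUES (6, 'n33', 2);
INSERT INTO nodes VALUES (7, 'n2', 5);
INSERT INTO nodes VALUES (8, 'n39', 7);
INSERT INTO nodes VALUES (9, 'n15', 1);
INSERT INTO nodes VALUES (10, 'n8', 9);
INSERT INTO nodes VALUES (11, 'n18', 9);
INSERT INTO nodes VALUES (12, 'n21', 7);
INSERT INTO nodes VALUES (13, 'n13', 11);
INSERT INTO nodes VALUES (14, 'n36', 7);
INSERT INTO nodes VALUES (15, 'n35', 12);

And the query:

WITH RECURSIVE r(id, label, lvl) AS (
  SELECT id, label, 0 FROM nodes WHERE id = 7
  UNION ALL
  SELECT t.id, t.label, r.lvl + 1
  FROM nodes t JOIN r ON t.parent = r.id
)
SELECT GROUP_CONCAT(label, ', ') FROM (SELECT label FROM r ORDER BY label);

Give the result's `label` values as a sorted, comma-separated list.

Base: id=7 (n2) at lvl 0.
Iteration 1: rows with parent in {7} -> n39 (id 8, lvl 1), n21 (id 12, lvl 1), n36 (id 14, lvl 1).
Iteration 2: rows with parent in {8,12,14} -> n35 (id 15, lvl 2).
Iteration 3: no rows with parent in {15}; recursion stops.

n2, n21, n35, n36, n39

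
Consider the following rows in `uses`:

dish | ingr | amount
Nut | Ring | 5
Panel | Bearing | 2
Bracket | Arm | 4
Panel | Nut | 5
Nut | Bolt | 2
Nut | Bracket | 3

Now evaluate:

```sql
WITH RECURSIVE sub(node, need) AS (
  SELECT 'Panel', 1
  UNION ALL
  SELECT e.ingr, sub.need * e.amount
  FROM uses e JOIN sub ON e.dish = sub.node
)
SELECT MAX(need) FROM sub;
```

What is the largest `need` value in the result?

Base: (Panel, need=1).
Iteration 1: components of {Panel} -> Bearing = 1*2 = 2, Nut = 1*5 = 5.
Iteration 2: components of {Bearing,Nut} -> Bolt = 5*2 = 10, Bracket = 5*3 = 15, Ring = 5*5 = 25.
Iteration 3: components of {Bolt,Bracket,Ring} -> Arm = 15*4 = 60.
Iteration 4: no further components; recursion stops.
need values: 1, 5, 2, 25, 15, 10, 60; the maximum is 60.

60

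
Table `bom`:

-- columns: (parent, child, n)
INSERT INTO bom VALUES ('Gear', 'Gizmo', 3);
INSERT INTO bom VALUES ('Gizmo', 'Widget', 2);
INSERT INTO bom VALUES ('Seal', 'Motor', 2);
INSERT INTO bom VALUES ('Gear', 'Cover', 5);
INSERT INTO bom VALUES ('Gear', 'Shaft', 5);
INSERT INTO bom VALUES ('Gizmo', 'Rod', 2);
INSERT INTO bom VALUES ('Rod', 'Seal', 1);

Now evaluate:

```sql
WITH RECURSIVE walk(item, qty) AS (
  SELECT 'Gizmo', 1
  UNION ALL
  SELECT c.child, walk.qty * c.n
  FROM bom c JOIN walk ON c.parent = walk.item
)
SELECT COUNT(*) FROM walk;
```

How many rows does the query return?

5

Base: (Gizmo, qty=1).
Iteration 1: components of {Gizmo} -> Rod = 1*2 = 2, Widget = 1*2 = 2.
Iteration 2: components of {Rod,Widget} -> Seal = 2*1 = 2.
Iteration 3: components of {Seal} -> Motor = 2*2 = 4.
Iteration 4: no further components; recursion stops.
Total rows emitted: 5.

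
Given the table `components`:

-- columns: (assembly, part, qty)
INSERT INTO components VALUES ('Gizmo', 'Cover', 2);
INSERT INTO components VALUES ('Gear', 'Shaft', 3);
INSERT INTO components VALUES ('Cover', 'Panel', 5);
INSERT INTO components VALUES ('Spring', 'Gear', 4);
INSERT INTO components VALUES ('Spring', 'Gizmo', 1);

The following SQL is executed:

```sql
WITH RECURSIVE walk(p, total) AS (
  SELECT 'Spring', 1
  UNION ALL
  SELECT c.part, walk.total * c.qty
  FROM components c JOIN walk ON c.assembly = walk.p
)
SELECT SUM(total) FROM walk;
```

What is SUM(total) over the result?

30

Base: (Spring, total=1).
Iteration 1: components of {Spring} -> Gear = 1*4 = 4, Gizmo = 1*1 = 1.
Iteration 2: components of {Gear,Gizmo} -> Cover = 1*2 = 2, Shaft = 4*3 = 12.
Iteration 3: components of {Cover,Shaft} -> Panel = 2*5 = 10.
Iteration 4: no further components; recursion stops.
SUM(total) = 1 + 4 + 1 + 12 + 2 + 10 = 30.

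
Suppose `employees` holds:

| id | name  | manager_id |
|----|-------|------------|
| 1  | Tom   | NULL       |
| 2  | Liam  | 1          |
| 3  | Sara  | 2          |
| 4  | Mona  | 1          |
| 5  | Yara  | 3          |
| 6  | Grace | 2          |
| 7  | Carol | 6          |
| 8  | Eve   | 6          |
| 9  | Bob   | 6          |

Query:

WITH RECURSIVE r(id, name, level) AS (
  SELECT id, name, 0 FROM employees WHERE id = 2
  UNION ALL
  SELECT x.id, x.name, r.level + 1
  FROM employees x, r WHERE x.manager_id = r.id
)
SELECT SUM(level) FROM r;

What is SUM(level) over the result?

10

Base: id=2 (Liam) at level 0.
Iteration 1: rows with manager_id in {2} -> Sara (id 3, level 1), Grace (id 6, level 1).
Iteration 2: rows with manager_id in {3,6} -> Yara (id 5, level 2), Carol (id 7, level 2), Eve (id 8, level 2), Bob (id 9, level 2).
Iteration 3: no rows with manager_id in {5,7,8,9}; recursion stops.
SUM(level) = 0 + 1 + 1 + 2 + 2 + 2 + 2 = 10.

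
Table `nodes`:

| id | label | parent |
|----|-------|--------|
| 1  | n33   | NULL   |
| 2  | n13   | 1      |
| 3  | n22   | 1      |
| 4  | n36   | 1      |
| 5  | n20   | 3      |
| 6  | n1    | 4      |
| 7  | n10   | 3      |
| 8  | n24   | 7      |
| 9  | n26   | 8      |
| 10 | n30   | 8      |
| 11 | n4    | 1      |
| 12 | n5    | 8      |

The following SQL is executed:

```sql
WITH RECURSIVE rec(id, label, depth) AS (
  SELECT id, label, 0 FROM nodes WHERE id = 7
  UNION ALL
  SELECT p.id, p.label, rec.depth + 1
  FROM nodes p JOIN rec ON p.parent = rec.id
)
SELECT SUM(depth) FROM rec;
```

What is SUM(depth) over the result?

Base: id=7 (n10) at depth 0.
Iteration 1: rows with parent in {7} -> n24 (id 8, depth 1).
Iteration 2: rows with parent in {8} -> n26 (id 9, depth 2), n30 (id 10, depth 2), n5 (id 12, depth 2).
Iteration 3: no rows with parent in {9,10,12}; recursion stops.
SUM(depth) = 0 + 1 + 2 + 2 + 2 = 7.

7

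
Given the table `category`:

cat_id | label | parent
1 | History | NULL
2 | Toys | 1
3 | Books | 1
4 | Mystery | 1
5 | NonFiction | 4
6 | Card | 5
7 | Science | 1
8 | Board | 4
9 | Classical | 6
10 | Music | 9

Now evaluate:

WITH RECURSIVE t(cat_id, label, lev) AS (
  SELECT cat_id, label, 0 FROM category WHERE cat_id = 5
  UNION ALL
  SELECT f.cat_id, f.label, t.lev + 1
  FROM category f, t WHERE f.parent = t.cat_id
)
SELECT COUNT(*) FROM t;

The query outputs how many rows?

4

Base: cat_id=5 (NonFiction) at lev 0.
Iteration 1: rows with parent in {5} -> Card (id 6, lev 1).
Iteration 2: rows with parent in {6} -> Classical (id 9, lev 2).
Iteration 3: rows with parent in {9} -> Music (id 10, lev 3).
Iteration 4: no rows with parent in {10}; recursion stops.
Total rows emitted: 4.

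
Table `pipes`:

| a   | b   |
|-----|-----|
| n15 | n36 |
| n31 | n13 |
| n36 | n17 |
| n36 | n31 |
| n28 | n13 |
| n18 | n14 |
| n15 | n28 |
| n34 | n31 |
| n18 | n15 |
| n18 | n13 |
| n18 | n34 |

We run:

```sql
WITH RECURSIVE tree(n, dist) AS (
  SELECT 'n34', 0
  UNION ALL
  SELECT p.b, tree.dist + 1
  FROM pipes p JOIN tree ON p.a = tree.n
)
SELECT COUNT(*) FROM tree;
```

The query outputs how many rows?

Base: (n34, dist=0).
Iteration 1: edges from {n34} -> (n31, dist=1).
Iteration 2: edges from {n31} -> (n13, dist=2).
Iteration 3: no outgoing edges from {n13}; recursion stops.
Total rows emitted: 3.

3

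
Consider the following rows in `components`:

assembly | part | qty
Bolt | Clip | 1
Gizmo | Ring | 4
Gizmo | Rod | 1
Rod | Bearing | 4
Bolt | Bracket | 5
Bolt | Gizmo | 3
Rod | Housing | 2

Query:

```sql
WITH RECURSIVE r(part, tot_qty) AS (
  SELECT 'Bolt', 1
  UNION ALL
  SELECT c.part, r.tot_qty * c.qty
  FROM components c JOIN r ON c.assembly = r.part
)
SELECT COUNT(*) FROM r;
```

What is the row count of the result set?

8

Base: (Bolt, tot_qty=1).
Iteration 1: components of {Bolt} -> Bracket = 1*5 = 5, Clip = 1*1 = 1, Gizmo = 1*3 = 3.
Iteration 2: components of {Bracket,Clip,Gizmo} -> Ring = 3*4 = 12, Rod = 3*1 = 3.
Iteration 3: components of {Ring,Rod} -> Bearing = 3*4 = 12, Housing = 3*2 = 6.
Iteration 4: no further components; recursion stops.
Total rows emitted: 8.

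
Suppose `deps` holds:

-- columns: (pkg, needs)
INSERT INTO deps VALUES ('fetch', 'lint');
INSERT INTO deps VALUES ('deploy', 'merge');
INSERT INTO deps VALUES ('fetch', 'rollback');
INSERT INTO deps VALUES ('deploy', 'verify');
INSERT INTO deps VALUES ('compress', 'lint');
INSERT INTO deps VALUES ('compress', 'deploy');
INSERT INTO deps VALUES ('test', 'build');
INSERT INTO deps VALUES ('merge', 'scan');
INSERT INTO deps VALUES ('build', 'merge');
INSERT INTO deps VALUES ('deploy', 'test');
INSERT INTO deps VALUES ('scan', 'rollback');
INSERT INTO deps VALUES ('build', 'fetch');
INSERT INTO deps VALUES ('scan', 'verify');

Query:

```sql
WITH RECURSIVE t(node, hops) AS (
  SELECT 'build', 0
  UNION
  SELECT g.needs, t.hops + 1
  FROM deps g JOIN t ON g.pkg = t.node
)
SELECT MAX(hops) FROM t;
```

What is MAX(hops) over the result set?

Base: (build, hops=0).
Iteration 1: edges from {build} -> (fetch, hops=1), (merge, hops=1).
Iteration 2: edges from {fetch,merge} -> (lint, hops=2), (rollback, hops=2), (scan, hops=2).
Iteration 3: edges from {lint,rollback,scan} -> (rollback, hops=3), (verify, hops=3).
Iteration 4: no outgoing edges from {rollback,verify}; recursion stops.
hops values: 0, 1, 1, 2, 2, 2, 3, 3; the maximum is 3.

3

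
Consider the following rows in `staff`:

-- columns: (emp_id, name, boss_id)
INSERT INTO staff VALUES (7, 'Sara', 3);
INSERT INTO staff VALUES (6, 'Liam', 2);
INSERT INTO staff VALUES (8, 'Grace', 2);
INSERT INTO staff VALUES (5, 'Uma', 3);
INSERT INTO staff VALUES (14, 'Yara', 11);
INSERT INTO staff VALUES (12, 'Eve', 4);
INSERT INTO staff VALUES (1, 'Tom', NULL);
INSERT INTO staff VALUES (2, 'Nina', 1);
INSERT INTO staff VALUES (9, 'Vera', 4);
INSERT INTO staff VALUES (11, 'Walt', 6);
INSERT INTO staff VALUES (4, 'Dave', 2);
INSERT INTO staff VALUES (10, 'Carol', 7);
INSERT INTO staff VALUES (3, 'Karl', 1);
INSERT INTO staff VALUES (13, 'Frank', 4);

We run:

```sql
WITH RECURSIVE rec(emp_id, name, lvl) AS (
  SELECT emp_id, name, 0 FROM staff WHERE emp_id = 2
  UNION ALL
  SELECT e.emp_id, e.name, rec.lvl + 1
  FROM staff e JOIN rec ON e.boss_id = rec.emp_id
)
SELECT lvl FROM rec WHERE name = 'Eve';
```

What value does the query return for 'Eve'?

Base: emp_id=2 (Nina) at lvl 0.
Iteration 1: rows with boss_id in {2} -> Dave (id 4, lvl 1), Liam (id 6, lvl 1), Grace (id 8, lvl 1).
Iteration 2: rows with boss_id in {4,6,8} -> Vera (id 9, lvl 2), Walt (id 11, lvl 2), Eve (id 12, lvl 2), Frank (id 13, lvl 2).
Iteration 3: rows with boss_id in {9,11,12,13} -> Yara (id 14, lvl 3).
Iteration 4: no rows with boss_id in {14}; recursion stops.

2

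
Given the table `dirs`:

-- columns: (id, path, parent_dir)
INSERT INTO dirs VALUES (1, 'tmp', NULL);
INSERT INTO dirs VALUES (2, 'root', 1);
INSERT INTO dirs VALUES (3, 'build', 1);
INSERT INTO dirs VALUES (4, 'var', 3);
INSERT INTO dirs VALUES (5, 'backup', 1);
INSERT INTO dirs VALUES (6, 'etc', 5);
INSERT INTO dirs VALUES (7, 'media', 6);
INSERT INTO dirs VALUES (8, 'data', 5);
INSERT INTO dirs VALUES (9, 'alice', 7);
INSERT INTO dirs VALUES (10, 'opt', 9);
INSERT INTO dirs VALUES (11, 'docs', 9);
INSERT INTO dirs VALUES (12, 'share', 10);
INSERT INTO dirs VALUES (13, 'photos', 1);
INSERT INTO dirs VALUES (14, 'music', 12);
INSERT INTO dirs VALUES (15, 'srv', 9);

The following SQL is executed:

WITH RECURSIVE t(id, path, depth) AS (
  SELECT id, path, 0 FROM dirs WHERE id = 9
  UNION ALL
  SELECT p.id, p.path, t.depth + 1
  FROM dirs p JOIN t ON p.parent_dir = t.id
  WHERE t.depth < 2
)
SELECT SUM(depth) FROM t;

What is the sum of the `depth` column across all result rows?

5

Base: id=9 (alice) at depth 0.
Iteration 1: rows with parent_dir in {9} -> opt (id 10, depth 1), docs (id 11, depth 1), srv (id 15, depth 1).
Iteration 2: rows with parent_dir in {10,11,15} -> share (id 12, depth 2).
Iteration 3: depth < 2 fails for all current rows; recursion stops.
SUM(depth) = 0 + 1 + 1 + 1 + 2 = 5.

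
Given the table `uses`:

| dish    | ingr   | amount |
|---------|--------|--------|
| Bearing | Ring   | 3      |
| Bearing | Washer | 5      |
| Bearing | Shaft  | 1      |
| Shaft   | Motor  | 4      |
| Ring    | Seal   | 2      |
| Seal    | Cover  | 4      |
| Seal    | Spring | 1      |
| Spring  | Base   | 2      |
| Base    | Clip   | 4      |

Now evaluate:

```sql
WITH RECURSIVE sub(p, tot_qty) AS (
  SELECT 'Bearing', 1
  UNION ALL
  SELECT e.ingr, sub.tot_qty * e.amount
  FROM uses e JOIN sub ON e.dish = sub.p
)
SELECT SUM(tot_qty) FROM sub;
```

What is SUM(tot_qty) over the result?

Base: (Bearing, tot_qty=1).
Iteration 1: components of {Bearing} -> Ring = 1*3 = 3, Shaft = 1*1 = 1, Washer = 1*5 = 5.
Iteration 2: components of {Ring,Shaft,Washer} -> Motor = 1*4 = 4, Seal = 3*2 = 6.
Iteration 3: components of {Motor,Seal} -> Cover = 6*4 = 24, Spring = 6*1 = 6.
Iteration 4: components of {Cover,Spring} -> Base = 6*2 = 12.
Iteration 5: components of {Base} -> Clip = 12*4 = 48.
Iteration 6: no further components; recursion stops.
SUM(tot_qty) = 1 + 3 + 5 + 1 + 6 + 4 + 24 + 6 + 12 + 48 = 110.

110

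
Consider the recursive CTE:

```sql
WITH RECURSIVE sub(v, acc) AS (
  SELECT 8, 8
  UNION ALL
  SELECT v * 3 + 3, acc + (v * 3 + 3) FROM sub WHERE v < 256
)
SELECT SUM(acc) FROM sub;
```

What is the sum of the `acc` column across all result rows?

Base: v=8, acc=8.
Iteration 1: 8 < 256 holds -> v = 8 * 3 + 3 = 27, acc = 8 + 27 = 35.
Iteration 2: 27 < 256 holds -> v = 27 * 3 + 3 = 84, acc = 35 + 84 = 119.
Iteration 3: 84 < 256 holds -> v = 84 * 3 + 3 = 255, acc = 119 + 255 = 374.
Iteration 4: 255 < 256 holds -> v = 255 * 3 + 3 = 768, acc = 374 + 768 = 1142.
Iteration 5: 768 < 256 fails; recursion stops.
SUM(acc) = 8 + 35 + 119 + 374 + 1142 = 1678.

1678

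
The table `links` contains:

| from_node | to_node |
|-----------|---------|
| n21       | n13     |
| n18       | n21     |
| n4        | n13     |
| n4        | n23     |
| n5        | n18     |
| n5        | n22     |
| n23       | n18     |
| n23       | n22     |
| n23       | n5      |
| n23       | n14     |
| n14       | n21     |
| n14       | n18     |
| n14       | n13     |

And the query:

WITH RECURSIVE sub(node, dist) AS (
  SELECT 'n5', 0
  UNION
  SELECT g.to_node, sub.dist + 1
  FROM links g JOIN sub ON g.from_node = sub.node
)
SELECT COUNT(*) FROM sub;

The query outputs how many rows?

Base: (n5, dist=0).
Iteration 1: edges from {n5} -> (n18, dist=1), (n22, dist=1).
Iteration 2: edges from {n18,n22} -> (n21, dist=2).
Iteration 3: edges from {n21} -> (n13, dist=3).
Iteration 4: no outgoing edges from {n13}; recursion stops.
Total rows emitted: 5.

5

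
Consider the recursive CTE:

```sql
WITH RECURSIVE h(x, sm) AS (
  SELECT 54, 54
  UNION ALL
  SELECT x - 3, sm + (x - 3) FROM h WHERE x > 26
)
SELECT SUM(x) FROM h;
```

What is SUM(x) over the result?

Base: x=54, sm=54.
Iteration 1: 54 > 26 holds -> x = 54 - 3 = 51, sm = 54 + 51 = 105.
Iteration 2: 51 > 26 holds -> x = 51 - 3 = 48, sm = 105 + 48 = 153.
Iteration 3: 48 > 26 holds -> x = 48 - 3 = 45, sm = 153 + 45 = 198.
Iteration 4: 45 > 26 holds -> x = 45 - 3 = 42, sm = 198 + 42 = 240.
Iteration 5: 42 > 26 holds -> x = 42 - 3 = 39, sm = 240 + 39 = 279.
Iteration 6: 39 > 26 holds -> x = 39 - 3 = 36, sm = 279 + 36 = 315.
Iteration 7: 36 > 26 holds -> x = 36 - 3 = 33, sm = 315 + 33 = 348.
Iteration 8: 33 > 26 holds -> x = 33 - 3 = 30, sm = 348 + 30 = 378.
Iteration 9: 30 > 26 holds -> x = 30 - 3 = 27, sm = 378 + 27 = 405.
Iteration 10: 27 > 26 holds -> x = 27 - 3 = 24, sm = 405 + 24 = 429.
Iteration 11: 24 > 26 fails; recursion stops.
SUM(x) = 54 + 51 + 48 + 45 + 42 + 39 + 36 + 33 + 30 + 27 + 24 = 429.

429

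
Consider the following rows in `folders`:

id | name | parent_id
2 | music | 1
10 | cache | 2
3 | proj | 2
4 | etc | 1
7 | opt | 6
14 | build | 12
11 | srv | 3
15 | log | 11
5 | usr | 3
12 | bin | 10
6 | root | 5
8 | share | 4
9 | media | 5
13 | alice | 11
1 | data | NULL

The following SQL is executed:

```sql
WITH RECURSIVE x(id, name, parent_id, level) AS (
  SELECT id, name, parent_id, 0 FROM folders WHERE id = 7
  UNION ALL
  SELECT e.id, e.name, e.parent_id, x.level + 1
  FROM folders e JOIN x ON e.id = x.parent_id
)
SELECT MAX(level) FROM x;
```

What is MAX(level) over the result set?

Base: id=7 (opt), parent_id=6, level 0.
Iteration 1: join on id=6 -> root (id 6, parent_id=5, level 1).
Iteration 2: join on id=5 -> usr (id 5, parent_id=3, level 2).
Iteration 3: join on id=3 -> proj (id 3, parent_id=2, level 3).
Iteration 4: join on id=2 -> music (id 2, parent_id=1, level 4).
Iteration 5: join on id=1 -> data (id 1, parent_id=NULL, level 5).
Iteration 6: parent_id is NULL; no match; recursion stops.
level values: 0, 1, 2, 3, 4, 5; the maximum is 5.

5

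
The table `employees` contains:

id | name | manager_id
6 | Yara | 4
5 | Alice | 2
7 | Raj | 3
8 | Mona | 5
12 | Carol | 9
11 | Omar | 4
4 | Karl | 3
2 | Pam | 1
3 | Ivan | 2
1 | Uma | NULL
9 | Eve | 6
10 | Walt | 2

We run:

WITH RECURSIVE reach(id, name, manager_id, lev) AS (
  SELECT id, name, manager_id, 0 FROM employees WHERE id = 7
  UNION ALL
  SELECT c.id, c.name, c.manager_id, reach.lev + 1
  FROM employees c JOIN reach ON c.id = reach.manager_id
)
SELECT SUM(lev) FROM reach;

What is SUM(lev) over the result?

Base: id=7 (Raj), manager_id=3, lev 0.
Iteration 1: join on id=3 -> Ivan (id 3, manager_id=2, lev 1).
Iteration 2: join on id=2 -> Pam (id 2, manager_id=1, lev 2).
Iteration 3: join on id=1 -> Uma (id 1, manager_id=NULL, lev 3).
Iteration 4: manager_id is NULL; no match; recursion stops.
SUM(lev) = 0 + 1 + 2 + 3 = 6.

6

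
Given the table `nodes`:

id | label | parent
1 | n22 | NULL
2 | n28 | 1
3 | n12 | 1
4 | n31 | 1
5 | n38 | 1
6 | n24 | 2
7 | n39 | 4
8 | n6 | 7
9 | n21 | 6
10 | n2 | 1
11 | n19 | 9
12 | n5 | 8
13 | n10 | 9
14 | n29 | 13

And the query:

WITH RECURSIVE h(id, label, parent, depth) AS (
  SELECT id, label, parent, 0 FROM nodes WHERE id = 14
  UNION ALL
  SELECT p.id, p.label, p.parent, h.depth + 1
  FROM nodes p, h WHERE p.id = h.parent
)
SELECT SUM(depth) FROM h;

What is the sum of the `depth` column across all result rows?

15

Base: id=14 (n29), parent=13, depth 0.
Iteration 1: join on id=13 -> n10 (id 13, parent=9, depth 1).
Iteration 2: join on id=9 -> n21 (id 9, parent=6, depth 2).
Iteration 3: join on id=6 -> n24 (id 6, parent=2, depth 3).
Iteration 4: join on id=2 -> n28 (id 2, parent=1, depth 4).
Iteration 5: join on id=1 -> n22 (id 1, parent=NULL, depth 5).
Iteration 6: parent is NULL; no match; recursion stops.
SUM(depth) = 0 + 1 + 2 + 3 + 4 + 5 = 15.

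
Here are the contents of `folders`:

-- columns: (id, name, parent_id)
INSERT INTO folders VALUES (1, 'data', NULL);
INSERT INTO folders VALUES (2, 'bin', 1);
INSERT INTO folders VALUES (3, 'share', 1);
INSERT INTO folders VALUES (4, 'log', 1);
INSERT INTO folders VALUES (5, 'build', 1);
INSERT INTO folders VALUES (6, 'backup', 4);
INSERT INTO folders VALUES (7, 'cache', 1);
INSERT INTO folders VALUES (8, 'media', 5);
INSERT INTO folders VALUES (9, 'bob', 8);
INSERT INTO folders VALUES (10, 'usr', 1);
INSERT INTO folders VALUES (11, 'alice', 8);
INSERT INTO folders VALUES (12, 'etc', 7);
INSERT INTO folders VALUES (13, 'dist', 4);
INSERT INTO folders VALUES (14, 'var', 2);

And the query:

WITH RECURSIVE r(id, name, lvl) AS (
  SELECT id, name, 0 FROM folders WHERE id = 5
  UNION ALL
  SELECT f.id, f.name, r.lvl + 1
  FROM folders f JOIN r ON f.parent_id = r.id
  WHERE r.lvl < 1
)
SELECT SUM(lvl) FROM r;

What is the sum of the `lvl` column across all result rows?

1

Base: id=5 (build) at lvl 0.
Iteration 1: rows with parent_id in {5} -> media (id 8, lvl 1).
Iteration 2: lvl < 1 fails for all current rows; recursion stops.
SUM(lvl) = 0 + 1 = 1.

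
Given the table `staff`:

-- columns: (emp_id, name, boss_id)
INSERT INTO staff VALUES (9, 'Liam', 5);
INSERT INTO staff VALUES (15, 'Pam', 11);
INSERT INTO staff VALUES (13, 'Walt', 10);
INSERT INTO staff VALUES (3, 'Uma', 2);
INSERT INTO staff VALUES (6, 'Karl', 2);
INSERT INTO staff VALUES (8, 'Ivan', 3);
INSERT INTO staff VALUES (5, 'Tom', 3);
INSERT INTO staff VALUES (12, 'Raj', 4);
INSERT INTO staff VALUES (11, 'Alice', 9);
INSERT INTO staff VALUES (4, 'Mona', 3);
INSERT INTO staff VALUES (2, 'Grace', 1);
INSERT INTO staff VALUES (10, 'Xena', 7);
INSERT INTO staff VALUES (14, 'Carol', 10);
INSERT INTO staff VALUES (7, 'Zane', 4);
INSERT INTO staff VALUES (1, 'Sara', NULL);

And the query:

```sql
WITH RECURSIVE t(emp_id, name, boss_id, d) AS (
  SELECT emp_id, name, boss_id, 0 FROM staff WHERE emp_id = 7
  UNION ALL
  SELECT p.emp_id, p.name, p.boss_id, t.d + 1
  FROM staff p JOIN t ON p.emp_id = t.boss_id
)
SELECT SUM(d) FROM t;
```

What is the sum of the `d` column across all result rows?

Base: emp_id=7 (Zane), boss_id=4, d 0.
Iteration 1: join on emp_id=4 -> Mona (id 4, boss_id=3, d 1).
Iteration 2: join on emp_id=3 -> Uma (id 3, boss_id=2, d 2).
Iteration 3: join on emp_id=2 -> Grace (id 2, boss_id=1, d 3).
Iteration 4: join on emp_id=1 -> Sara (id 1, boss_id=NULL, d 4).
Iteration 5: boss_id is NULL; no match; recursion stops.
SUM(d) = 0 + 1 + 2 + 3 + 4 = 10.

10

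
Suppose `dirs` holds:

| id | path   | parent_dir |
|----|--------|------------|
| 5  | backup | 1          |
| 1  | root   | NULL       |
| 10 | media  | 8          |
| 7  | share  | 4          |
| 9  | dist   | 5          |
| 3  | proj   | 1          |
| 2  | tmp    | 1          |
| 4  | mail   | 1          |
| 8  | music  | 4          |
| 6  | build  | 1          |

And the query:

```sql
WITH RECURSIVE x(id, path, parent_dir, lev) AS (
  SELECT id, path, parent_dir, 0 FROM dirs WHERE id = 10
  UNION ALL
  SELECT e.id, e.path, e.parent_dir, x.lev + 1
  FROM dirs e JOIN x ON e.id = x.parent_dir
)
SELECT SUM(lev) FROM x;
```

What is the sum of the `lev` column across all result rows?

6

Base: id=10 (media), parent_dir=8, lev 0.
Iteration 1: join on id=8 -> music (id 8, parent_dir=4, lev 1).
Iteration 2: join on id=4 -> mail (id 4, parent_dir=1, lev 2).
Iteration 3: join on id=1 -> root (id 1, parent_dir=NULL, lev 3).
Iteration 4: parent_dir is NULL; no match; recursion stops.
SUM(lev) = 0 + 1 + 2 + 3 = 6.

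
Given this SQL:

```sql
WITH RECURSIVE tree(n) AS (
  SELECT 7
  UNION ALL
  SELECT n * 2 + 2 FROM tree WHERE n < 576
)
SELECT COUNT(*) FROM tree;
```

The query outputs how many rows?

8

Base: n=7.
Iteration 1: 7 < 576 holds -> n = 7 * 2 + 2 = 16.
Iteration 2: 16 < 576 holds -> n = 16 * 2 + 2 = 34.
Iteration 3: 34 < 576 holds -> n = 34 * 2 + 2 = 70.
Iteration 4: 70 < 576 holds -> n = 70 * 2 + 2 = 142.
Iteration 5: 142 < 576 holds -> n = 142 * 2 + 2 = 286.
Iteration 6: 286 < 576 holds -> n = 286 * 2 + 2 = 574.
Iteration 7: 574 < 576 holds -> n = 574 * 2 + 2 = 1150.
Iteration 8: 1150 < 576 fails; recursion stops.
Total rows emitted: 8.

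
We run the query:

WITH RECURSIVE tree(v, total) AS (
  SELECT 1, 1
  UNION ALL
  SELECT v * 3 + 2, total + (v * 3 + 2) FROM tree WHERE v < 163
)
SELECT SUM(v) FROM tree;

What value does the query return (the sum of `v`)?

722

Base: v=1, total=1.
Iteration 1: 1 < 163 holds -> v = 1 * 3 + 2 = 5, total = 1 + 5 = 6.
Iteration 2: 5 < 163 holds -> v = 5 * 3 + 2 = 17, total = 6 + 17 = 23.
Iteration 3: 17 < 163 holds -> v = 17 * 3 + 2 = 53, total = 23 + 53 = 76.
Iteration 4: 53 < 163 holds -> v = 53 * 3 + 2 = 161, total = 76 + 161 = 237.
Iteration 5: 161 < 163 holds -> v = 161 * 3 + 2 = 485, total = 237 + 485 = 722.
Iteration 6: 485 < 163 fails; recursion stops.
SUM(v) = 1 + 5 + 17 + 53 + 161 + 485 = 722.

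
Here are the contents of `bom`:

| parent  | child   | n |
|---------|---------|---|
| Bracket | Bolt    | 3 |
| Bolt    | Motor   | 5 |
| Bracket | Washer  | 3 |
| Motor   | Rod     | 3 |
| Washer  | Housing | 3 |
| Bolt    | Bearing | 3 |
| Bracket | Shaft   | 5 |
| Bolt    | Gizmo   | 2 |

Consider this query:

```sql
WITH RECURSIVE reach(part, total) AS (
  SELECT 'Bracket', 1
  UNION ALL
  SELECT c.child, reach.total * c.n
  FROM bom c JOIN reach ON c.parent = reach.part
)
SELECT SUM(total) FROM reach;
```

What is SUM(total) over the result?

Base: (Bracket, total=1).
Iteration 1: components of {Bracket} -> Bolt = 1*3 = 3, Shaft = 1*5 = 5, Washer = 1*3 = 3.
Iteration 2: components of {Bolt,Shaft,Washer} -> Bearing = 3*3 = 9, Gizmo = 3*2 = 6, Housing = 3*3 = 9, Motor = 3*5 = 15.
Iteration 3: components of {Bearing,Gizmo,Housing,Motor} -> Rod = 15*3 = 45.
Iteration 4: no further components; recursion stops.
SUM(total) = 1 + 3 + 3 + 5 + 15 + 9 + 6 + 9 + 45 = 96.

96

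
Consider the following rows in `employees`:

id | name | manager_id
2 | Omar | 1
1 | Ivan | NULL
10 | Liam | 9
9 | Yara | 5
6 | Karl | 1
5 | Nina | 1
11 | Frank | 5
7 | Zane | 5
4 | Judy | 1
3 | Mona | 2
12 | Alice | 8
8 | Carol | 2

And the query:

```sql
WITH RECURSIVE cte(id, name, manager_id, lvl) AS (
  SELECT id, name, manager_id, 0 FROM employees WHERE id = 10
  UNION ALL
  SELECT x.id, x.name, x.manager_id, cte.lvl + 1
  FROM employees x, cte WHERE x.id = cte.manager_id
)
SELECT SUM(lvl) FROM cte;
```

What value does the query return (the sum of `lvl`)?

Base: id=10 (Liam), manager_id=9, lvl 0.
Iteration 1: join on id=9 -> Yara (id 9, manager_id=5, lvl 1).
Iteration 2: join on id=5 -> Nina (id 5, manager_id=1, lvl 2).
Iteration 3: join on id=1 -> Ivan (id 1, manager_id=NULL, lvl 3).
Iteration 4: manager_id is NULL; no match; recursion stops.
SUM(lvl) = 0 + 1 + 2 + 3 = 6.

6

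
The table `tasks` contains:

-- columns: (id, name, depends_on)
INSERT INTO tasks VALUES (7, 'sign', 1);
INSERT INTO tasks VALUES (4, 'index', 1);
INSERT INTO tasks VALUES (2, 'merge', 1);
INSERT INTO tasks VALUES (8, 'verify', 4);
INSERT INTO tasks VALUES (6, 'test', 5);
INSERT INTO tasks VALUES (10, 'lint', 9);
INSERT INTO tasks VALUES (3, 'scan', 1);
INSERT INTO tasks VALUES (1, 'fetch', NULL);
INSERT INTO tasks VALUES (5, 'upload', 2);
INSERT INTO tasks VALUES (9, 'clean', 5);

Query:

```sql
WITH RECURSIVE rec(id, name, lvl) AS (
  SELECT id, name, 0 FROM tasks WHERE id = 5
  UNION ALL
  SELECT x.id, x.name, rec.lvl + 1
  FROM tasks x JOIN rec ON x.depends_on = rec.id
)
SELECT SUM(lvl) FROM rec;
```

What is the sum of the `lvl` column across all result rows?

4

Base: id=5 (upload) at lvl 0.
Iteration 1: rows with depends_on in {5} -> test (id 6, lvl 1), clean (id 9, lvl 1).
Iteration 2: rows with depends_on in {6,9} -> lint (id 10, lvl 2).
Iteration 3: no rows with depends_on in {10}; recursion stops.
SUM(lvl) = 0 + 1 + 1 + 2 = 4.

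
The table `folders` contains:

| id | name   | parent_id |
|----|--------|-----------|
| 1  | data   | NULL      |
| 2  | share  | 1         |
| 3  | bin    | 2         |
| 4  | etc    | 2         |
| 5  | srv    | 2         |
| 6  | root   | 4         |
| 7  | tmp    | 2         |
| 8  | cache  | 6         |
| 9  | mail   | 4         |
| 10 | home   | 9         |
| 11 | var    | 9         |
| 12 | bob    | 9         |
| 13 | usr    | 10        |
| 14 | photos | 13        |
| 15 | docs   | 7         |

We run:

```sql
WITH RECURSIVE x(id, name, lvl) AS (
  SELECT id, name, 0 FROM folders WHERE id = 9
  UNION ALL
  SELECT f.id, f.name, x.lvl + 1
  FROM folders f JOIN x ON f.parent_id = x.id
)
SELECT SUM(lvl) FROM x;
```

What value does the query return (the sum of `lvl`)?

Base: id=9 (mail) at lvl 0.
Iteration 1: rows with parent_id in {9} -> home (id 10, lvl 1), var (id 11, lvl 1), bob (id 12, lvl 1).
Iteration 2: rows with parent_id in {10,11,12} -> usr (id 13, lvl 2).
Iteration 3: rows with parent_id in {13} -> photos (id 14, lvl 3).
Iteration 4: no rows with parent_id in {14}; recursion stops.
SUM(lvl) = 0 + 1 + 1 + 1 + 2 + 3 = 8.

8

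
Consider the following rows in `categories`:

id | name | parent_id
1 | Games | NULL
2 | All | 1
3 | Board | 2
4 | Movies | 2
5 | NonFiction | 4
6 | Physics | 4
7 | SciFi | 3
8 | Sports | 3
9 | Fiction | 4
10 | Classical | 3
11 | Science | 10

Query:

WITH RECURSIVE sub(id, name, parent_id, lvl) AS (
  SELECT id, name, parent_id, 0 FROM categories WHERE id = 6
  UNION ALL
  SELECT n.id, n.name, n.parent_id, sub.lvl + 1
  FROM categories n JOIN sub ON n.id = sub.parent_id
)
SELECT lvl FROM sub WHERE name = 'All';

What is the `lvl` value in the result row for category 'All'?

2

Base: id=6 (Physics), parent_id=4, lvl 0.
Iteration 1: join on id=4 -> Movies (id 4, parent_id=2, lvl 1).
Iteration 2: join on id=2 -> All (id 2, parent_id=1, lvl 2).
Iteration 3: join on id=1 -> Games (id 1, parent_id=NULL, lvl 3).
Iteration 4: parent_id is NULL; no match; recursion stops.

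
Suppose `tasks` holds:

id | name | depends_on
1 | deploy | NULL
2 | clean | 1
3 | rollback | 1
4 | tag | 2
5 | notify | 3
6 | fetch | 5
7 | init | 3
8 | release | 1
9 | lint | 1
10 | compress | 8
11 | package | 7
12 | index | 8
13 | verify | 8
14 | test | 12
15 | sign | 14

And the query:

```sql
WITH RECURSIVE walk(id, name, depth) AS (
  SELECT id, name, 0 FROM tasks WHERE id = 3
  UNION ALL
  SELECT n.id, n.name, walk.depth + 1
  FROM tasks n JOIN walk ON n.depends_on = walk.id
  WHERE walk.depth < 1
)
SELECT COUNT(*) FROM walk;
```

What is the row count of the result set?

3

Base: id=3 (rollback) at depth 0.
Iteration 1: rows with depends_on in {3} -> notify (id 5, depth 1), init (id 7, depth 1).
Iteration 2: depth < 1 fails for all current rows; recursion stops.
Total rows emitted: 3.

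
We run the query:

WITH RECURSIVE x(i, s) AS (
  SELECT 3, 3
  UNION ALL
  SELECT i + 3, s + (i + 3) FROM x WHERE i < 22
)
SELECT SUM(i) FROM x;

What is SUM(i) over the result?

108

Base: i=3, s=3.
Iteration 1: 3 < 22 holds -> i = 3 + 3 = 6, s = 3 + 6 = 9.
Iteration 2: 6 < 22 holds -> i = 6 + 3 = 9, s = 9 + 9 = 18.
Iteration 3: 9 < 22 holds -> i = 9 + 3 = 12, s = 18 + 12 = 30.
Iteration 4: 12 < 22 holds -> i = 12 + 3 = 15, s = 30 + 15 = 45.
Iteration 5: 15 < 22 holds -> i = 15 + 3 = 18, s = 45 + 18 = 63.
Iteration 6: 18 < 22 holds -> i = 18 + 3 = 21, s = 63 + 21 = 84.
Iteration 7: 21 < 22 holds -> i = 21 + 3 = 24, s = 84 + 24 = 108.
Iteration 8: 24 < 22 fails; recursion stops.
SUM(i) = 3 + 6 + 9 + 12 + 15 + 18 + 21 + 24 = 108.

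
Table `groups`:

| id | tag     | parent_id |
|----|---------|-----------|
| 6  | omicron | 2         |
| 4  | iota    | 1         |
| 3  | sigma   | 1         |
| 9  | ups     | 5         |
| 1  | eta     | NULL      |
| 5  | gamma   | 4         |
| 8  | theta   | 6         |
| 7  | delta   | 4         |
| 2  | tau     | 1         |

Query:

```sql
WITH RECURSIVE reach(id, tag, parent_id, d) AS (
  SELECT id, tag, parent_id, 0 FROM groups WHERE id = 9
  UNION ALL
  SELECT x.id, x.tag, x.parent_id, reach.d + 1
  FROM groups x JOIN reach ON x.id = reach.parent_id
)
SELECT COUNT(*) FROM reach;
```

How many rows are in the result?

Base: id=9 (ups), parent_id=5, d 0.
Iteration 1: join on id=5 -> gamma (id 5, parent_id=4, d 1).
Iteration 2: join on id=4 -> iota (id 4, parent_id=1, d 2).
Iteration 3: join on id=1 -> eta (id 1, parent_id=NULL, d 3).
Iteration 4: parent_id is NULL; no match; recursion stops.
Total rows emitted: 4.

4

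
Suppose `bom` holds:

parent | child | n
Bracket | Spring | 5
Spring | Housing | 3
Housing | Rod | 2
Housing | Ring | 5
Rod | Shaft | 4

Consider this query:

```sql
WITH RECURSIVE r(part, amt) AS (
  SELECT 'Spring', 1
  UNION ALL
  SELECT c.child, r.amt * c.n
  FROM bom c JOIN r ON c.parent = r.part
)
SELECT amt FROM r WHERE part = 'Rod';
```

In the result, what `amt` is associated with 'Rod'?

Base: (Spring, amt=1).
Iteration 1: components of {Spring} -> Housing = 1*3 = 3.
Iteration 2: components of {Housing} -> Ring = 3*5 = 15, Rod = 3*2 = 6.
Iteration 3: components of {Ring,Rod} -> Shaft = 6*4 = 24.
Iteration 4: no further components; recursion stops.

6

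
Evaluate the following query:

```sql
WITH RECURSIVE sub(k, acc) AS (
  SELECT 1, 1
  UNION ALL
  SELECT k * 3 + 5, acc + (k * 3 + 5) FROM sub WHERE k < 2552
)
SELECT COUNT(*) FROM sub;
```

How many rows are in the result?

8

Base: k=1, acc=1.
Iteration 1: 1 < 2552 holds -> k = 1 * 3 + 5 = 8, acc = 1 + 8 = 9.
Iteration 2: 8 < 2552 holds -> k = 8 * 3 + 5 = 29, acc = 9 + 29 = 38.
Iteration 3: 29 < 2552 holds -> k = 29 * 3 + 5 = 92, acc = 38 + 92 = 130.
Iteration 4: 92 < 2552 holds -> k = 92 * 3 + 5 = 281, acc = 130 + 281 = 411.
Iteration 5: 281 < 2552 holds -> k = 281 * 3 + 5 = 848, acc = 411 + 848 = 1259.
Iteration 6: 848 < 2552 holds -> k = 848 * 3 + 5 = 2549, acc = 1259 + 2549 = 3808.
Iteration 7: 2549 < 2552 holds -> k = 2549 * 3 + 5 = 7652, acc = 3808 + 7652 = 11460.
Iteration 8: 7652 < 2552 fails; recursion stops.
Total rows emitted: 8.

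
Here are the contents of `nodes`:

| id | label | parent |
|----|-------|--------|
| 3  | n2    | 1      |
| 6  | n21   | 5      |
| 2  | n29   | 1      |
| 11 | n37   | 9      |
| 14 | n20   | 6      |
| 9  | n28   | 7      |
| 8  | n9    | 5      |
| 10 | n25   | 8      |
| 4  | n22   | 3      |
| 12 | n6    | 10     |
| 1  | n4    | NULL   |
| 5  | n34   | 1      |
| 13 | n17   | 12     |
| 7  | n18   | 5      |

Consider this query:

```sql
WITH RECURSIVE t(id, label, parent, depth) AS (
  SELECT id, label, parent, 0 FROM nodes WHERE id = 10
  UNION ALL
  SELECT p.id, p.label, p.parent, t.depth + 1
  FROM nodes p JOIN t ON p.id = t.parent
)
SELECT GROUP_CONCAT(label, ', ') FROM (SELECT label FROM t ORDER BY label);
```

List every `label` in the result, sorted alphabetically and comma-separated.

n25, n34, n4, n9

Base: id=10 (n25), parent=8, depth 0.
Iteration 1: join on id=8 -> n9 (id 8, parent=5, depth 1).
Iteration 2: join on id=5 -> n34 (id 5, parent=1, depth 2).
Iteration 3: join on id=1 -> n4 (id 1, parent=NULL, depth 3).
Iteration 4: parent is NULL; no match; recursion stops.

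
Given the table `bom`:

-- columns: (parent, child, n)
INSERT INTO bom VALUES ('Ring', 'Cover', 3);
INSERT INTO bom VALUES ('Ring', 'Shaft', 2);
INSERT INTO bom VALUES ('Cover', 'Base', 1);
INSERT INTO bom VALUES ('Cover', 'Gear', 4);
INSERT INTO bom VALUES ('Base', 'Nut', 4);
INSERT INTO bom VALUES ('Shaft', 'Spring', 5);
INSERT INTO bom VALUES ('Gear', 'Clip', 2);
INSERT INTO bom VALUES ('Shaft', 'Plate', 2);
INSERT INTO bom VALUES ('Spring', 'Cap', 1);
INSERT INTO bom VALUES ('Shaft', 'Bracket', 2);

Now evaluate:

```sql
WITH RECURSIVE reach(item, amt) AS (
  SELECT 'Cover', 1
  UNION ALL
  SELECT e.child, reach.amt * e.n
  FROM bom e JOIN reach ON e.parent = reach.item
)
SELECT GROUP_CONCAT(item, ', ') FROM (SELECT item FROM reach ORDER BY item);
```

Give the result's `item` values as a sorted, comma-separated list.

Base, Clip, Cover, Gear, Nut

Base: (Cover, amt=1).
Iteration 1: components of {Cover} -> Base = 1*1 = 1, Gear = 1*4 = 4.
Iteration 2: components of {Base,Gear} -> Clip = 4*2 = 8, Nut = 1*4 = 4.
Iteration 3: no further components; recursion stops.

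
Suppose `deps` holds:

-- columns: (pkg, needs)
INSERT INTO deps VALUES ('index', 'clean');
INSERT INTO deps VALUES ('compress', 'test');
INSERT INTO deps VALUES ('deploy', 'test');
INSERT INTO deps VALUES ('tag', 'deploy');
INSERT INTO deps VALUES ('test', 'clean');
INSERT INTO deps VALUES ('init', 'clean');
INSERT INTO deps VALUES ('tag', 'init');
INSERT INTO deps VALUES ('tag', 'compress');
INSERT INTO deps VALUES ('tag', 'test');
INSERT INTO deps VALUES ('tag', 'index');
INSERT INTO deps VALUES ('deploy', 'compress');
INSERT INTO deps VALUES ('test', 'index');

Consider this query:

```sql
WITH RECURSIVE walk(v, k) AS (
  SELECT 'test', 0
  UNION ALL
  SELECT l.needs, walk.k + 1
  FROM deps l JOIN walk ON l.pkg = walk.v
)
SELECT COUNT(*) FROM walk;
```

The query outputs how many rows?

Base: (test, k=0).
Iteration 1: edges from {test} -> (clean, k=1), (index, k=1).
Iteration 2: edges from {clean,index} -> (clean, k=2).
Iteration 3: no outgoing edges from {clean}; recursion stops.
Total rows emitted: 4.

4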